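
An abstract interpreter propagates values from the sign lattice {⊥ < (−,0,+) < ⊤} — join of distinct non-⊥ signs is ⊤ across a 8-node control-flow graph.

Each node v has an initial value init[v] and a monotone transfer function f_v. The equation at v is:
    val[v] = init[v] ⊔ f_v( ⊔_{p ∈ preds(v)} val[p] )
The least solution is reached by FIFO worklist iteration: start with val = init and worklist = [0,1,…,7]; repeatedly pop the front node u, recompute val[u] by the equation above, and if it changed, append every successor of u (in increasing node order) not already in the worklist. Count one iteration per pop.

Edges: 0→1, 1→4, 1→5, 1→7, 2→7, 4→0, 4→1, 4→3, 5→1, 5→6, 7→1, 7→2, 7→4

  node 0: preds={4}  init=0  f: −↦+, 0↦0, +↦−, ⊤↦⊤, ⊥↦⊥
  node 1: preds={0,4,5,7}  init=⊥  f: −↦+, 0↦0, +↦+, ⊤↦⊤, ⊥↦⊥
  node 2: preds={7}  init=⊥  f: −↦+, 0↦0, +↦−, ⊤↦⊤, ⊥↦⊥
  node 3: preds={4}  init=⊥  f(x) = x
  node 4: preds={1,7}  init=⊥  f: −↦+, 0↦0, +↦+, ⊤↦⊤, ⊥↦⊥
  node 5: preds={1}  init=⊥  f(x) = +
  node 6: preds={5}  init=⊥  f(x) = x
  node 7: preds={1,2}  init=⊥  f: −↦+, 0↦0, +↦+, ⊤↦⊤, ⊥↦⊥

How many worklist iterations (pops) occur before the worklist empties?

Trace (21 dequeues):
  [1] u=0 | in ⊥ | out 0 | ==
  [2] u=1 | in 0 | out 0 | prev ⊥ | push {}
  [3] u=2 | in ⊥ | out ⊥ | ==
  [4] u=3 | in ⊥ | out ⊥ | ==
  [5] u=4 | in 0 | out 0 | prev ⊥ | push {0,1,3}
  [6] u=5 | in 0 | out + | prev ⊥ | push {}
  [7] u=6 | in + | out + | prev ⊥ | push {}
  [8] u=7 | in 0 | out 0 | prev ⊥ | push {2,4}
  [9] u=0 | in 0 | out 0 | ==
  [10] u=1 | in ⊤ | out ⊤ | prev 0 | push {5,7}
  [11] u=3 | in 0 | out 0 | prev ⊥ | push {}
  [12] u=2 | in 0 | out 0 | prev ⊥ | push {}
  [13] u=4 | in ⊤ | out ⊤ | prev 0 | push {0,1,3}
  [14] u=5 | in ⊤ | out + | ==
  [15] u=7 | in ⊤ | out ⊤ | prev 0 | push {2,4}
  [16] u=0 | in ⊤ | out ⊤ | prev 0 | push {}
  [17] u=1 | in ⊤ | out ⊤ | ==
  [18] u=3 | in ⊤ | out ⊤ | prev 0 | push {}
  [19] u=2 | in ⊤ | out ⊤ | prev 0 | push {7}
  [20] u=4 | in ⊤ | out ⊤ | ==
  [21] u=7 | in ⊤ | out ⊤ | ==

Converged values:
  [0] ⊤
  [1] ⊤
  [2] ⊤
  [3] ⊤
  [4] ⊤
  [5] +
  [6] +
  [7] ⊤

21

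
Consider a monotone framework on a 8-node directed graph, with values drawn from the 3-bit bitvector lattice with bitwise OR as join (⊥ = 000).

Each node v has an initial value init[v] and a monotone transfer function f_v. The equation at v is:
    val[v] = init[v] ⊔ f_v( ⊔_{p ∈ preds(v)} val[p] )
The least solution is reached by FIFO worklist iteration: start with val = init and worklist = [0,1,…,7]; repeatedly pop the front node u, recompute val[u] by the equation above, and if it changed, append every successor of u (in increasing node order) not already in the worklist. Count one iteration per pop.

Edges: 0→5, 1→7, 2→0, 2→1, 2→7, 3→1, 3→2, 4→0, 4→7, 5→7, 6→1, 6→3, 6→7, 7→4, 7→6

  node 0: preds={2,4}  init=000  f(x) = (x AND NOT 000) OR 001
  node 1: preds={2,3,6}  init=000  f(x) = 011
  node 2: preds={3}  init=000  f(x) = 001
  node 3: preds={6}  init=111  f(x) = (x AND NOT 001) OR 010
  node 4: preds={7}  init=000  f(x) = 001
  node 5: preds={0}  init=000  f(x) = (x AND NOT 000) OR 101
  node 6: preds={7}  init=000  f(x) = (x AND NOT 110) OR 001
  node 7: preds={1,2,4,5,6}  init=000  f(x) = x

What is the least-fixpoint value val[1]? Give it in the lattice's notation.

011

Trace (13 dequeues):
  [1] u=0 | in 000 | out 001 | prev 000 | push {}
  [2] u=1 | in 111 | out 011 | prev 000 | push {}
  [3] u=2 | in 111 | out 001 | prev 000 | push {0,1}
  [4] u=3 | in 000 | out 111 | ==
  [5] u=4 | in 000 | out 001 | prev 000 | push {}
  [6] u=5 | in 001 | out 101 | prev 000 | push {}
  [7] u=6 | in 000 | out 001 | prev 000 | push {3}
  [8] u=7 | in 111 | out 111 | prev 000 | push {4,6}
  [9] u=0 | in 001 | out 001 | ==
  [10] u=1 | in 111 | out 011 | ==
  [11] u=3 | in 001 | out 111 | ==
  [12] u=4 | in 111 | out 001 | ==
  [13] u=6 | in 111 | out 001 | ==

Converged values:
  [0] 001
  [1] 011
  [2] 001
  [3] 111
  [4] 001
  [5] 101
  [6] 001
  [7] 111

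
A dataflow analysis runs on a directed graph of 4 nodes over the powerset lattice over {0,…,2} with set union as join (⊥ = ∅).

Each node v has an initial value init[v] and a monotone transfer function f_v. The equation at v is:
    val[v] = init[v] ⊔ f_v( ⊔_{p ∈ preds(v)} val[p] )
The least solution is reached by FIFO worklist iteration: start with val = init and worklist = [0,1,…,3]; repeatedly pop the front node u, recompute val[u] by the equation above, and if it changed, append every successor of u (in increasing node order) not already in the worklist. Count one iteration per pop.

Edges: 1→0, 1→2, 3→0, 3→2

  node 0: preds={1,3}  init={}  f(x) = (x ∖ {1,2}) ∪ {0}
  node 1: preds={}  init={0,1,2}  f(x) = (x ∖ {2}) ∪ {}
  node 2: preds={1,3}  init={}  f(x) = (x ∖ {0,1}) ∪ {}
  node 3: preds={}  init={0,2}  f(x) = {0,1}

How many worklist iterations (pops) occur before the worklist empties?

Trace (6 dequeues):
  [1] u=0 | in {0,1,2} | out {0} | prev {} | push {}
  [2] u=1 | in {} | out {0,1,2} | ==
  [3] u=2 | in {0,1,2} | out {2} | prev {} | push {}
  [4] u=3 | in {} | out {0,1,2} | prev {0,2} | push {0,2}
  [5] u=0 | in {0,1,2} | out {0} | ==
  [6] u=2 | in {0,1,2} | out {2} | ==

Converged values:
  [0] {0}
  [1] {0,1,2}
  [2] {2}
  [3] {0,1,2}

6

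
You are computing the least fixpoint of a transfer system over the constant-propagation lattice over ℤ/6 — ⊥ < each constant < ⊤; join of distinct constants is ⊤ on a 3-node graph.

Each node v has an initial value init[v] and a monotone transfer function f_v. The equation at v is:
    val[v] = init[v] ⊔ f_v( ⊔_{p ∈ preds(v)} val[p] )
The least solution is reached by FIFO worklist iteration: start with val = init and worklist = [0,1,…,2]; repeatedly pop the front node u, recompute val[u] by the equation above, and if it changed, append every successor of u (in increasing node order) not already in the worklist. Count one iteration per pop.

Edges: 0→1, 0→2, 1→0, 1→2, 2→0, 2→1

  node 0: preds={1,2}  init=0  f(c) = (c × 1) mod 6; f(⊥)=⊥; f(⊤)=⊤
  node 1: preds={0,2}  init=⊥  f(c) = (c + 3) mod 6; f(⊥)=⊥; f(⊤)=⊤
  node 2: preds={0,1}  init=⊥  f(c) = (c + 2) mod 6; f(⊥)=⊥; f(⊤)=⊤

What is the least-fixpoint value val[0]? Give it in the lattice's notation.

Worklist (7 pops):
  #1 pop 0: in=⊥ → 0 (no change)
  #2 pop 1: in=0 → 3 (was ⊥); enqueue [0]
  #3 pop 2: in=⊤ → ⊤ (was ⊥); enqueue [1]
  #4 pop 0: in=⊤ → ⊤ (was 0); enqueue [2]
  #5 pop 1: in=⊤ → ⊤ (was 3); enqueue [0]
  #6 pop 2: in=⊤ → ⊤ (no change)
  #7 pop 0: in=⊤ → ⊤ (no change)

Fixpoint:
  val[0] = ⊤
  val[1] = ⊤
  val[2] = ⊤

⊤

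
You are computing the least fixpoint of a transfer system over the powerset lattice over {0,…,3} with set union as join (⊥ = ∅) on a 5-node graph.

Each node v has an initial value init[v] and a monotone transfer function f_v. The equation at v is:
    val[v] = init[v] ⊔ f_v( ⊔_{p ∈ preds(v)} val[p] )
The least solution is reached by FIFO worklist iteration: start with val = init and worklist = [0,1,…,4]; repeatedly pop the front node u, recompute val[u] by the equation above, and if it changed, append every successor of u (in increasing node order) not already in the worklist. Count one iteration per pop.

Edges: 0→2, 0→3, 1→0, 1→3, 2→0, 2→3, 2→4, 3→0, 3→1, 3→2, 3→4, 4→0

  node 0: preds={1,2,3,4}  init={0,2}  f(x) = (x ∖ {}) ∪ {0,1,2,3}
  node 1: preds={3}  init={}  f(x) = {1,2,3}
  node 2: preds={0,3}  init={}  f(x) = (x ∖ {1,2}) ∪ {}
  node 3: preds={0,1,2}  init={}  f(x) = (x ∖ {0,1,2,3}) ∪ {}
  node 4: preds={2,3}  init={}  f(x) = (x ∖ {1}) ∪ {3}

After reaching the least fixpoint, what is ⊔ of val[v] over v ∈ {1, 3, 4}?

Iteration log — 6 steps:
  step 1. node 0  ⊔preds={}  new={0,1,2,3}  old={0,2}  +wl: 
  step 2. node 1  ⊔preds={}  new={1,2,3}  old={}  +wl: 0
  step 3. node 2  ⊔preds={0,1,2,3}  new={0,3}  old={}  +wl: 
  step 4. node 3  ⊔preds={0,1,2,3}  new={}  stable
  step 5. node 4  ⊔preds={0,3}  new={0,3}  old={}  +wl: 
  step 6. node 0  ⊔preds={0,1,2,3}  new={0,1,2,3}  stable

Least fixpoint reached:
  node 0: {0,1,2,3}
  node 1: {1,2,3}
  node 2: {0,3}
  node 3: {}
  node 4: {0,3}

{0,1,2,3}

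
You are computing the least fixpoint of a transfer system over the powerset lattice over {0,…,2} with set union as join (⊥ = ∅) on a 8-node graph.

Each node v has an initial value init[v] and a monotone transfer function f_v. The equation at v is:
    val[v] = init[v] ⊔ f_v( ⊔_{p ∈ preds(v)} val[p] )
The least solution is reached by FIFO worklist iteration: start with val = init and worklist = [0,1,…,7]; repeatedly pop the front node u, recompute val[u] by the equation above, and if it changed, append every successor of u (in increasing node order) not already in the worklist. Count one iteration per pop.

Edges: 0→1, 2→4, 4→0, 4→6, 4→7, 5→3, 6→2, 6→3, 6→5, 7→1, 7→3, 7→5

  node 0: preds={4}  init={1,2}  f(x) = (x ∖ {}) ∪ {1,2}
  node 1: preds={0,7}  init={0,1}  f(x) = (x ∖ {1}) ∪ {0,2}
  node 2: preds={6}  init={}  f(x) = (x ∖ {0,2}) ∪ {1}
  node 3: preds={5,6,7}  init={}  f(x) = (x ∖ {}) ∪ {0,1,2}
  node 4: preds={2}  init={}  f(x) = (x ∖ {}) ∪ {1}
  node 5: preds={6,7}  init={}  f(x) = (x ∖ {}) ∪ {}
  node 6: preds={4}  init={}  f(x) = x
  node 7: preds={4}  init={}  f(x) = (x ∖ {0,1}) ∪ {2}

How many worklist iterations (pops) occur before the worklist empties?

Iteration log — 14 steps:
  step 1. node 0  ⊔preds={}  new={1,2}  stable
  step 2. node 1  ⊔preds={1,2}  new={0,1,2}  old={0,1}  +wl: 
  step 3. node 2  ⊔preds={}  new={1}  old={}  +wl: 
  step 4. node 3  ⊔preds={}  new={0,1,2}  old={}  +wl: 
  step 5. node 4  ⊔preds={1}  new={1}  old={}  +wl: 0
  step 6. node 5  ⊔preds={}  new={}  stable
  step 7. node 6  ⊔preds={1}  new={1}  old={}  +wl: 2,3,5
  step 8. node 7  ⊔preds={1}  new={2}  old={}  +wl: 1
  step 9. node 0  ⊔preds={1}  new={1,2}  stable
  step 10. node 2  ⊔preds={1}  new={1}  stable
  step 11. node 3  ⊔preds={1,2}  new={0,1,2}  stable
  step 12. node 5  ⊔preds={1,2}  new={1,2}  old={}  +wl: 3
  step 13. node 1  ⊔preds={1,2}  new={0,1,2}  stable
  step 14. node 3  ⊔preds={1,2}  new={0,1,2}  stable

Least fixpoint reached:
  node 0: {1,2}
  node 1: {0,1,2}
  node 2: {1}
  node 3: {0,1,2}
  node 4: {1}
  node 5: {1,2}
  node 6: {1}
  node 7: {2}

14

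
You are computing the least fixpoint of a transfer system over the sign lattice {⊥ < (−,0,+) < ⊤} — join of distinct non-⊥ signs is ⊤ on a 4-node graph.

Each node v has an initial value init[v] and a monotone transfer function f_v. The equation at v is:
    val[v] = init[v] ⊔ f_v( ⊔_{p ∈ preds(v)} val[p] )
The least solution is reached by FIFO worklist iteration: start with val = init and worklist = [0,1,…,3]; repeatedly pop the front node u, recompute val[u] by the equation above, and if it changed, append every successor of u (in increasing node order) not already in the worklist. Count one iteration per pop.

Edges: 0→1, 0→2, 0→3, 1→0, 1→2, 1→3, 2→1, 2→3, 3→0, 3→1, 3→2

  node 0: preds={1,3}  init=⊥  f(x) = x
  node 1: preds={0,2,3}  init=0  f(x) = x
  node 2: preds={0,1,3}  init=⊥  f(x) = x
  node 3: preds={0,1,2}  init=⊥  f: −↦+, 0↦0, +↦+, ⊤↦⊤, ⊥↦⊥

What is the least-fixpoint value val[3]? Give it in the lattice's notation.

0

Trace (7 dequeues):
  [1] u=0 | in 0 | out 0 | prev ⊥ | push {}
  [2] u=1 | in 0 | out 0 | ==
  [3] u=2 | in 0 | out 0 | prev ⊥ | push {1}
  [4] u=3 | in 0 | out 0 | prev ⊥ | push {0,2}
  [5] u=1 | in 0 | out 0 | ==
  [6] u=0 | in 0 | out 0 | ==
  [7] u=2 | in 0 | out 0 | ==

Converged values:
  [0] 0
  [1] 0
  [2] 0
  [3] 0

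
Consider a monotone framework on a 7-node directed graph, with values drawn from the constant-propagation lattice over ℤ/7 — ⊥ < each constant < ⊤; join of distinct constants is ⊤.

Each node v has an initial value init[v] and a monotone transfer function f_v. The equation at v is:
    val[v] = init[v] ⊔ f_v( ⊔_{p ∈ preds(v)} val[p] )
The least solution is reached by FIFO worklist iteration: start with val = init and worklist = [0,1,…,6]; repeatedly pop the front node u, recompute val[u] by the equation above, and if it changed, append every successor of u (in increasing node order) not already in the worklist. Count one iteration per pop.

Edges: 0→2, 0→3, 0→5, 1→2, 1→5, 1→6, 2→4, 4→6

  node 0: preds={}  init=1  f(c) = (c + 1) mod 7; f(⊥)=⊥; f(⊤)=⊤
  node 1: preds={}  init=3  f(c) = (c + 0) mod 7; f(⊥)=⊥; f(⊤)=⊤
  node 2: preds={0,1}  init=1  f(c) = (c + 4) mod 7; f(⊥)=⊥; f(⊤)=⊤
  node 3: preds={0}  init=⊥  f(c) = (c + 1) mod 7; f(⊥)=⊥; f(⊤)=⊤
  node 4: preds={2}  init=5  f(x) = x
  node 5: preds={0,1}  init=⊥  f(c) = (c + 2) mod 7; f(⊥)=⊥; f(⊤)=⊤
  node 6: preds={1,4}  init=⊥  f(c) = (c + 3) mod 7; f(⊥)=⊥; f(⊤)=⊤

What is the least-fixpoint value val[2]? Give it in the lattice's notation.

Worklist (7 pops):
  #1 pop 0: in=⊥ → 1 (no change)
  #2 pop 1: in=⊥ → 3 (no change)
  #3 pop 2: in=⊤ → ⊤ (was 1); enqueue []
  #4 pop 3: in=1 → 2 (was ⊥); enqueue []
  #5 pop 4: in=⊤ → ⊤ (was 5); enqueue []
  #6 pop 5: in=⊤ → ⊤ (was ⊥); enqueue []
  #7 pop 6: in=⊤ → ⊤ (was ⊥); enqueue []

Fixpoint:
  val[0] = 1
  val[1] = 3
  val[2] = ⊤
  val[3] = 2
  val[4] = ⊤
  val[5] = ⊤
  val[6] = ⊤

⊤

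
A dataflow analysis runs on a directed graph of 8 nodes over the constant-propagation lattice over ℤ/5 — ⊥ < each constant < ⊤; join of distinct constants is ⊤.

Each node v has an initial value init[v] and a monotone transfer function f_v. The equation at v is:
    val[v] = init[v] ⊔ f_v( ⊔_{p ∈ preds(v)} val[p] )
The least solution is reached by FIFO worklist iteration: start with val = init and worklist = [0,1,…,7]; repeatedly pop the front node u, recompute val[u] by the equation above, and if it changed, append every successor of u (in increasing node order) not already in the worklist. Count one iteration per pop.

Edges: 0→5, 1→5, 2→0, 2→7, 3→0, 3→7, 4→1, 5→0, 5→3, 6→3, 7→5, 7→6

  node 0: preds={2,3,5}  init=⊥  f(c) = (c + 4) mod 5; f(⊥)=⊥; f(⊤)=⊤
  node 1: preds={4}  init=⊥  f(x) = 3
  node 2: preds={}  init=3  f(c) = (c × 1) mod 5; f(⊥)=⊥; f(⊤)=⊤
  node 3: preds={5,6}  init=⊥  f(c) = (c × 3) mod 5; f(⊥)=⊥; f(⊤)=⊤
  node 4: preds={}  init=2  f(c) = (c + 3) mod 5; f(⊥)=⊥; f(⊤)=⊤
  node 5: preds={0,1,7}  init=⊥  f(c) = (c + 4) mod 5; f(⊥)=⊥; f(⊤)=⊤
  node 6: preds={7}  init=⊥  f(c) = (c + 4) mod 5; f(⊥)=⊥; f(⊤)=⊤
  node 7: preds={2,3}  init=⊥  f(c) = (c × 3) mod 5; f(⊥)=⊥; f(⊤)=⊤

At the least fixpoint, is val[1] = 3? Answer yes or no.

yes

Iteration log — 18 steps:
  step 1. node 0  ⊔preds=3  new=2  old=⊥  +wl: 
  step 2. node 1  ⊔preds=2  new=3  old=⊥  +wl: 
  step 3. node 2  ⊔preds=⊥  new=3  stable
  step 4. node 3  ⊔preds=⊥  new=⊥  stable
  step 5. node 4  ⊔preds=⊥  new=2  stable
  step 6. node 5  ⊔preds=⊤  new=⊤  old=⊥  +wl: 0,3
  step 7. node 6  ⊔preds=⊥  new=⊥  stable
  step 8. node 7  ⊔preds=3  new=4  old=⊥  +wl: 5,6
  step 9. node 0  ⊔preds=⊤  new=⊤  old=2  +wl: 
  step 10. node 3  ⊔preds=⊤  new=⊤  old=⊥  +wl: 0,7
  step 11. node 5  ⊔preds=⊤  new=⊤  stable
  step 12. node 6  ⊔preds=4  new=3  old=⊥  +wl: 3
  step 13. node 0  ⊔preds=⊤  new=⊤  stable
  step 14. node 7  ⊔preds=⊤  new=⊤  old=4  +wl: 5,6
  step 15. node 3  ⊔preds=⊤  new=⊤  stable
  step 16. node 5  ⊔preds=⊤  new=⊤  stable
  step 17. node 6  ⊔preds=⊤  new=⊤  old=3  +wl: 3
  step 18. node 3  ⊔preds=⊤  new=⊤  stable

Least fixpoint reached:
  node 0: ⊤
  node 1: 3
  node 2: 3
  node 3: ⊤
  node 4: 2
  node 5: ⊤
  node 6: ⊤
  node 7: ⊤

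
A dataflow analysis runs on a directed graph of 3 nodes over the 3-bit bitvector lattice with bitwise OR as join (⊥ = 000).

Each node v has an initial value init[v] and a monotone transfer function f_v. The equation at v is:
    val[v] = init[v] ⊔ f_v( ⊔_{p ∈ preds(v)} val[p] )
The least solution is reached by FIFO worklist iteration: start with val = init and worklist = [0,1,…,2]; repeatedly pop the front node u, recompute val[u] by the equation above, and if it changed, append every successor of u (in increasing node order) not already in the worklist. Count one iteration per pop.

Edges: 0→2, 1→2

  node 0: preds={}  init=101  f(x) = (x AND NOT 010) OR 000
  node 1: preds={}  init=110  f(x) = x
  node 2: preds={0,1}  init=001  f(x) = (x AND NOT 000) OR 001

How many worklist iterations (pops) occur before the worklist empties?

Iteration log — 3 steps:
  step 1. node 0  ⊔preds=000  new=101  stable
  step 2. node 1  ⊔preds=000  new=110  stable
  step 3. node 2  ⊔preds=111  new=111  old=001  +wl: 

Least fixpoint reached:
  node 0: 101
  node 1: 110
  node 2: 111

3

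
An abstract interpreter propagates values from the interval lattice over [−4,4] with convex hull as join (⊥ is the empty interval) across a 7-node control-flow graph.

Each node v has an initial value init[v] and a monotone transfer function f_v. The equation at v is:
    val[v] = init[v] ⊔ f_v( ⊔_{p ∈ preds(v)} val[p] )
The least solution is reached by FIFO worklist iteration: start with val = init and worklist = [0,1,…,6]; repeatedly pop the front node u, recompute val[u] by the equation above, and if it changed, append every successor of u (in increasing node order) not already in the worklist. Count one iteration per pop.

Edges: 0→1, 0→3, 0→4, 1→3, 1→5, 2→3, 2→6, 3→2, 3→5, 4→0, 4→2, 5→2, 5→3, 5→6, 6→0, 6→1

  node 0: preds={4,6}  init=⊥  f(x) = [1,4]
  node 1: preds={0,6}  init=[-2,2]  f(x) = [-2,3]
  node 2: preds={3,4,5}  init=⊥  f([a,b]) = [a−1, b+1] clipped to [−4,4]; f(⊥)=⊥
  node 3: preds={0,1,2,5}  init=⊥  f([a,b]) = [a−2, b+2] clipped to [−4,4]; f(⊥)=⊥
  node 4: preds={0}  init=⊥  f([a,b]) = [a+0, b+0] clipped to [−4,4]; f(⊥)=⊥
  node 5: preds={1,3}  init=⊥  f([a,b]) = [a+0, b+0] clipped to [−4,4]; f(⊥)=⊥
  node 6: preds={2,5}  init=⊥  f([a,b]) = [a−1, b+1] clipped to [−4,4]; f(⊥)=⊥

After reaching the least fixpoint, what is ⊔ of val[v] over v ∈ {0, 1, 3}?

Iteration log — 12 steps:
  step 1. node 0  ⊔preds=⊥  new=[1,4]  old=⊥  +wl: 
  step 2. node 1  ⊔preds=[1,4]  new=[-2,3]  old=[-2,2]  +wl: 
  step 3. node 2  ⊔preds=⊥  new=⊥  stable
  step 4. node 3  ⊔preds=[-2,4]  new=[-4,4]  old=⊥  +wl: 2
  step 5. node 4  ⊔preds=[1,4]  new=[1,4]  old=⊥  +wl: 0
  step 6. node 5  ⊔preds=[-4,4]  new=[-4,4]  old=⊥  +wl: 3
  step 7. node 6  ⊔preds=[-4,4]  new=[-4,4]  old=⊥  +wl: 1
  step 8. node 2  ⊔preds=[-4,4]  new=[-4,4]  old=⊥  +wl: 6
  step 9. node 0  ⊔preds=[-4,4]  new=[1,4]  stable
  step 10. node 3  ⊔preds=[-4,4]  new=[-4,4]  stable
  step 11. node 1  ⊔preds=[-4,4]  new=[-2,3]  stable
  step 12. node 6  ⊔preds=[-4,4]  new=[-4,4]  stable

Least fixpoint reached:
  node 0: [1,4]
  node 1: [-2,3]
  node 2: [-4,4]
  node 3: [-4,4]
  node 4: [1,4]
  node 5: [-4,4]
  node 6: [-4,4]

[-4,4]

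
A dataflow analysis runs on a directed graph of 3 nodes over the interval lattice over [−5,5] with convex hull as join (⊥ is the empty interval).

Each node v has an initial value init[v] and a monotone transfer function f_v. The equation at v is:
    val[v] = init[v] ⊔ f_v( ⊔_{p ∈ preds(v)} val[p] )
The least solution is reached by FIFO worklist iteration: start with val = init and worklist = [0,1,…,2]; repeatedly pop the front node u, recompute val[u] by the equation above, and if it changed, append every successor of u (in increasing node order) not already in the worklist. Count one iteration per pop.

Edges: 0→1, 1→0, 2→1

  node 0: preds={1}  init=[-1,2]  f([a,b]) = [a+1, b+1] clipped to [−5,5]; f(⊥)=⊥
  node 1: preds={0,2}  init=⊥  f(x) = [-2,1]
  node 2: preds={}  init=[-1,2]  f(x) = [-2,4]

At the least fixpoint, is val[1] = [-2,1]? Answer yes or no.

Iteration log — 5 steps:
  step 1. node 0  ⊔preds=⊥  new=[-1,2]  stable
  step 2. node 1  ⊔preds=[-1,2]  new=[-2,1]  old=⊥  +wl: 0
  step 3. node 2  ⊔preds=⊥  new=[-2,4]  old=[-1,2]  +wl: 1
  step 4. node 0  ⊔preds=[-2,1]  new=[-1,2]  stable
  step 5. node 1  ⊔preds=[-2,4]  new=[-2,1]  stable

Least fixpoint reached:
  node 0: [-1,2]
  node 1: [-2,1]
  node 2: [-2,4]

yes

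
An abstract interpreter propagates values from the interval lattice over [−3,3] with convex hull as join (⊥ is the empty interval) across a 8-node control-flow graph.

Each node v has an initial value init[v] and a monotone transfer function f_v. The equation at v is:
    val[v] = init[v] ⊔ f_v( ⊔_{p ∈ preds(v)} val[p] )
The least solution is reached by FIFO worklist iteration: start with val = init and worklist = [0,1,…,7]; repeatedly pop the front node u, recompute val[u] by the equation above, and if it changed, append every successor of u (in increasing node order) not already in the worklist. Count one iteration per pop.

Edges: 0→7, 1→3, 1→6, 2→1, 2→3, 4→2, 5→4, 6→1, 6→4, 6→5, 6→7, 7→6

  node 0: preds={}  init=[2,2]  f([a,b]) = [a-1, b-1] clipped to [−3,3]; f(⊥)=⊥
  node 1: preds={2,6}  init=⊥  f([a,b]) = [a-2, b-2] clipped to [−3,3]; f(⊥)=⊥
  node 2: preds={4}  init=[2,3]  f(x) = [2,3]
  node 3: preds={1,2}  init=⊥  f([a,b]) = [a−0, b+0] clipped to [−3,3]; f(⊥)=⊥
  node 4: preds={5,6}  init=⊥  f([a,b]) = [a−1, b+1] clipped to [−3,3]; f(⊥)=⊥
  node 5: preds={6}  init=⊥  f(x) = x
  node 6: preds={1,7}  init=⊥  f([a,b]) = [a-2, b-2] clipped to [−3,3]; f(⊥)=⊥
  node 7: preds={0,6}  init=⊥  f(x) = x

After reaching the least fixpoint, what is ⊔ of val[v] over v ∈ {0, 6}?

Trace (21 dequeues):
  [1] u=0 | in ⊥ | out [2,2] | ==
  [2] u=1 | in [2,3] | out [0,1] | prev ⊥ | push {}
  [3] u=2 | in ⊥ | out [2,3] | ==
  [4] u=3 | in [0,3] | out [0,3] | prev ⊥ | push {}
  [5] u=4 | in ⊥ | out ⊥ | ==
  [6] u=5 | in ⊥ | out ⊥ | ==
  [7] u=6 | in [0,1] | out [-2,-1] | prev ⊥ | push {1,4,5}
  [8] u=7 | in [-2,2] | out [-2,2] | prev ⊥ | push {6}
  [9] u=1 | in [-2,3] | out [-3,1] | prev [0,1] | push {3}
  [10] u=4 | in [-2,-1] | out [-3,0] | prev ⊥ | push {2}
  [11] u=5 | in [-2,-1] | out [-2,-1] | prev ⊥ | push {4}
  [12] u=6 | in [-3,2] | out [-3,0] | prev [-2,-1] | push {1,5,7}
  [13] u=3 | in [-3,3] | out [-3,3] | prev [0,3] | push {}
  [14] u=2 | in [-3,0] | out [2,3] | ==
  [15] u=4 | in [-3,0] | out [-3,1] | prev [-3,0] | push {2}
  [16] u=1 | in [-3,3] | out [-3,1] | ==
  [17] u=5 | in [-3,0] | out [-3,0] | prev [-2,-1] | push {4}
  [18] u=7 | in [-3,2] | out [-3,2] | prev [-2,2] | push {6}
  [19] u=2 | in [-3,1] | out [2,3] | ==
  [20] u=4 | in [-3,0] | out [-3,1] | ==
  [21] u=6 | in [-3,2] | out [-3,0] | ==

Converged values:
  [0] [2,2]
  [1] [-3,1]
  [2] [2,3]
  [3] [-3,3]
  [4] [-3,1]
  [5] [-3,0]
  [6] [-3,0]
  [7] [-3,2]

[-3,2]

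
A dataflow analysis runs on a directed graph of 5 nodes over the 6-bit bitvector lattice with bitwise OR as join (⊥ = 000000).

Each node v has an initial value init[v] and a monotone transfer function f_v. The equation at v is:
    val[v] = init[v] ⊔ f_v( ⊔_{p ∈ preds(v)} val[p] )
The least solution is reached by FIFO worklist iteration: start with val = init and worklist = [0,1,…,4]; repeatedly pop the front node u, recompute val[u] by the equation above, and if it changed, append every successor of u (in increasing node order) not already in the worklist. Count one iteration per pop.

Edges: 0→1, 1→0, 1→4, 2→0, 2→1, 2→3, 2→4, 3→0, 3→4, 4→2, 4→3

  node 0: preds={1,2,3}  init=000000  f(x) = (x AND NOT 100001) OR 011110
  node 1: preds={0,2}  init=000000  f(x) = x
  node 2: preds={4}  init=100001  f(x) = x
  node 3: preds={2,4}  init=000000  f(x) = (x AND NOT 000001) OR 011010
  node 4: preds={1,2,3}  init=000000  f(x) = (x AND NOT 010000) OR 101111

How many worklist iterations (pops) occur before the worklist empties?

11

Worklist (11 pops):
  #1 pop 0: in=100001 → 011110 (was 000000); enqueue []
  #2 pop 1: in=111111 → 111111 (was 000000); enqueue [0]
  #3 pop 2: in=000000 → 100001 (no change)
  #4 pop 3: in=100001 → 111010 (was 000000); enqueue []
  #5 pop 4: in=111111 → 101111 (was 000000); enqueue [2,3]
  #6 pop 0: in=111111 → 011110 (no change)
  #7 pop 2: in=101111 → 101111 (was 100001); enqueue [0,1,4]
  #8 pop 3: in=101111 → 111110 (was 111010); enqueue []
  #9 pop 0: in=111111 → 011110 (no change)
  #10 pop 1: in=111111 → 111111 (no change)
  #11 pop 4: in=111111 → 101111 (no change)

Fixpoint:
  val[0] = 011110
  val[1] = 111111
  val[2] = 101111
  val[3] = 111110
  val[4] = 101111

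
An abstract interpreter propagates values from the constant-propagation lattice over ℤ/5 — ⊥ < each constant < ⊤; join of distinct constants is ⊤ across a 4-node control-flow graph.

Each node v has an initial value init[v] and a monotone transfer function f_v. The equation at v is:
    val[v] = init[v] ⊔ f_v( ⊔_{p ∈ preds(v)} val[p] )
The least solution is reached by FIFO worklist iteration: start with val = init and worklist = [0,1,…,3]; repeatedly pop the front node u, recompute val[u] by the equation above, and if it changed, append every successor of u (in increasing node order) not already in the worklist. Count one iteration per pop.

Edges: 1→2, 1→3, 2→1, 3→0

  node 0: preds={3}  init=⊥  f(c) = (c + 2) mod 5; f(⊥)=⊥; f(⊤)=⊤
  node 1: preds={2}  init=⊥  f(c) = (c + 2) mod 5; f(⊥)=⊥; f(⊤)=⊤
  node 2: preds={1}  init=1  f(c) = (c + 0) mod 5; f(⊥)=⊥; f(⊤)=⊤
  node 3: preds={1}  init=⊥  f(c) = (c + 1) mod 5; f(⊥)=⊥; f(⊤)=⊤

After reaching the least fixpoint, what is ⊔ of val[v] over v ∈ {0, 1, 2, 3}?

Iteration log — 9 steps:
  step 1. node 0  ⊔preds=⊥  new=⊥  stable
  step 2. node 1  ⊔preds=1  new=3  old=⊥  +wl: 
  step 3. node 2  ⊔preds=3  new=⊤  old=1  +wl: 1
  step 4. node 3  ⊔preds=3  new=4  old=⊥  +wl: 0
  step 5. node 1  ⊔preds=⊤  new=⊤  old=3  +wl: 2,3
  step 6. node 0  ⊔preds=4  new=1  old=⊥  +wl: 
  step 7. node 2  ⊔preds=⊤  new=⊤  stable
  step 8. node 3  ⊔preds=⊤  new=⊤  old=4  +wl: 0
  step 9. node 0  ⊔preds=⊤  new=⊤  old=1  +wl: 

Least fixpoint reached:
  node 0: ⊤
  node 1: ⊤
  node 2: ⊤
  node 3: ⊤

⊤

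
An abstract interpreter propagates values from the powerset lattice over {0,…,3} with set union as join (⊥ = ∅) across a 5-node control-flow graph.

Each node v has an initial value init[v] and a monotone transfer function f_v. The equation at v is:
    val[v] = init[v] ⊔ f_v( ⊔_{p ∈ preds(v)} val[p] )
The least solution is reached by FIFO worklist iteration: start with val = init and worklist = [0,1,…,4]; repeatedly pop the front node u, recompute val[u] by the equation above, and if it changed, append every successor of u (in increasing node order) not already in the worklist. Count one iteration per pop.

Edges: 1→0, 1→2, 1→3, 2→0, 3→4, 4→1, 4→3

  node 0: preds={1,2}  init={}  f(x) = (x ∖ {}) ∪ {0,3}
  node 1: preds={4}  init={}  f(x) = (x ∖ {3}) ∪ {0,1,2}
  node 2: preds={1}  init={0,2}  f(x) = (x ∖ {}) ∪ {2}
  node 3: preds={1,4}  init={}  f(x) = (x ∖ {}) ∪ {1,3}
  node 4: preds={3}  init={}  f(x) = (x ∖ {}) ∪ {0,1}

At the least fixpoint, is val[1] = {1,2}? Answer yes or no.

Iteration log — 8 steps:
  step 1. node 0  ⊔preds={0,2}  new={0,2,3}  old={}  +wl: 
  step 2. node 1  ⊔preds={}  new={0,1,2}  old={}  +wl: 0
  step 3. node 2  ⊔preds={0,1,2}  new={0,1,2}  old={0,2}  +wl: 
  step 4. node 3  ⊔preds={0,1,2}  new={0,1,2,3}  old={}  +wl: 
  step 5. node 4  ⊔preds={0,1,2,3}  new={0,1,2,3}  old={}  +wl: 1,3
  step 6. node 0  ⊔preds={0,1,2}  new={0,1,2,3}  old={0,2,3}  +wl: 
  step 7. node 1  ⊔preds={0,1,2,3}  new={0,1,2}  stable
  step 8. node 3  ⊔preds={0,1,2,3}  new={0,1,2,3}  stable

Least fixpoint reached:
  node 0: {0,1,2,3}
  node 1: {0,1,2}
  node 2: {0,1,2}
  node 3: {0,1,2,3}
  node 4: {0,1,2,3}

no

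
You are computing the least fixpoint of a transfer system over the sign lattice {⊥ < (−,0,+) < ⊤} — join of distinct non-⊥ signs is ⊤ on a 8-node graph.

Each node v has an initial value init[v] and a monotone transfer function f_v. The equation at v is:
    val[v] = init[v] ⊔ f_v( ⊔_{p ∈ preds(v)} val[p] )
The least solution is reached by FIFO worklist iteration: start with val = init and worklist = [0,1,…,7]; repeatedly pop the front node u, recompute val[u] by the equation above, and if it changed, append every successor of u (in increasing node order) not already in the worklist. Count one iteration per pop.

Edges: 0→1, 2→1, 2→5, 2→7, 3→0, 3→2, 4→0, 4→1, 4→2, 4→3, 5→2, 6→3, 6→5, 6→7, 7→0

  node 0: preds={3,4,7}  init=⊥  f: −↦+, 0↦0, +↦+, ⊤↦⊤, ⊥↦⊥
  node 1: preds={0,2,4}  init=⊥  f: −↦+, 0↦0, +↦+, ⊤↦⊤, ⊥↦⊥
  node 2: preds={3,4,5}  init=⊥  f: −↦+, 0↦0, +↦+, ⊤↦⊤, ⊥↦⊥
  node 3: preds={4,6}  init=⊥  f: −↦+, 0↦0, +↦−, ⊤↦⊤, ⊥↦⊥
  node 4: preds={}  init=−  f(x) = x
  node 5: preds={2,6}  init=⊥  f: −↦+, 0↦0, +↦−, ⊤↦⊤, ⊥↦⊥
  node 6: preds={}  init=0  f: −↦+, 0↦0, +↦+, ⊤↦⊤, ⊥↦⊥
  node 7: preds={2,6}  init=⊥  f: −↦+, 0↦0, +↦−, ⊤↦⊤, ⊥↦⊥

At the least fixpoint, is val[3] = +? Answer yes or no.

Worklist (14 pops):
  #1 pop 0: in=− → + (was ⊥); enqueue []
  #2 pop 1: in=⊤ → ⊤ (was ⊥); enqueue []
  #3 pop 2: in=− → + (was ⊥); enqueue [1]
  #4 pop 3: in=⊤ → ⊤ (was ⊥); enqueue [0,2]
  #5 pop 4: in=⊥ → − (no change)
  #6 pop 5: in=⊤ → ⊤ (was ⊥); enqueue []
  #7 pop 6: in=⊥ → 0 (no change)
  #8 pop 7: in=⊤ → ⊤ (was ⊥); enqueue []
  #9 pop 1: in=⊤ → ⊤ (no change)
  #10 pop 0: in=⊤ → ⊤ (was +); enqueue [1]
  #11 pop 2: in=⊤ → ⊤ (was +); enqueue [5,7]
  #12 pop 1: in=⊤ → ⊤ (no change)
  #13 pop 5: in=⊤ → ⊤ (no change)
  #14 pop 7: in=⊤ → ⊤ (no change)

Fixpoint:
  val[0] = ⊤
  val[1] = ⊤
  val[2] = ⊤
  val[3] = ⊤
  val[4] = −
  val[5] = ⊤
  val[6] = 0
  val[7] = ⊤

no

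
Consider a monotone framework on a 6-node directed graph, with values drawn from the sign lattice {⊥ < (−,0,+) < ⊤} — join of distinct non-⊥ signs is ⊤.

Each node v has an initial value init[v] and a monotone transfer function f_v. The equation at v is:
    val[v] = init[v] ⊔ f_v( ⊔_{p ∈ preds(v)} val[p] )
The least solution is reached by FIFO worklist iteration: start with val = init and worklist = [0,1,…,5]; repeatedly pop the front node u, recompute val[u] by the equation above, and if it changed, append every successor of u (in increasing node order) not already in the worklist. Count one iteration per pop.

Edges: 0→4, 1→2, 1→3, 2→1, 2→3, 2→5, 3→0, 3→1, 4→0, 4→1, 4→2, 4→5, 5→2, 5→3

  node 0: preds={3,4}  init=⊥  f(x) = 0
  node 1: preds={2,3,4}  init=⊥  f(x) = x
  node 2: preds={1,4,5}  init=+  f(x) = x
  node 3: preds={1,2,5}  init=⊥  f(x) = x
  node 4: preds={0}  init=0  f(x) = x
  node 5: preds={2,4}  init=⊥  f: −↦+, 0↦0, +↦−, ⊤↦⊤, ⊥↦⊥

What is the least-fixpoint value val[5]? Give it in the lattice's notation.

⊤

Trace (10 dequeues):
  [1] u=0 | in 0 | out 0 | prev ⊥ | push {}
  [2] u=1 | in ⊤ | out ⊤ | prev ⊥ | push {}
  [3] u=2 | in ⊤ | out ⊤ | prev + | push {1}
  [4] u=3 | in ⊤ | out ⊤ | prev ⊥ | push {0}
  [5] u=4 | in 0 | out 0 | ==
  [6] u=5 | in ⊤ | out ⊤ | prev ⊥ | push {2,3}
  [7] u=1 | in ⊤ | out ⊤ | ==
  [8] u=0 | in ⊤ | out 0 | ==
  [9] u=2 | in ⊤ | out ⊤ | ==
  [10] u=3 | in ⊤ | out ⊤ | ==

Converged values:
  [0] 0
  [1] ⊤
  [2] ⊤
  [3] ⊤
  [4] 0
  [5] ⊤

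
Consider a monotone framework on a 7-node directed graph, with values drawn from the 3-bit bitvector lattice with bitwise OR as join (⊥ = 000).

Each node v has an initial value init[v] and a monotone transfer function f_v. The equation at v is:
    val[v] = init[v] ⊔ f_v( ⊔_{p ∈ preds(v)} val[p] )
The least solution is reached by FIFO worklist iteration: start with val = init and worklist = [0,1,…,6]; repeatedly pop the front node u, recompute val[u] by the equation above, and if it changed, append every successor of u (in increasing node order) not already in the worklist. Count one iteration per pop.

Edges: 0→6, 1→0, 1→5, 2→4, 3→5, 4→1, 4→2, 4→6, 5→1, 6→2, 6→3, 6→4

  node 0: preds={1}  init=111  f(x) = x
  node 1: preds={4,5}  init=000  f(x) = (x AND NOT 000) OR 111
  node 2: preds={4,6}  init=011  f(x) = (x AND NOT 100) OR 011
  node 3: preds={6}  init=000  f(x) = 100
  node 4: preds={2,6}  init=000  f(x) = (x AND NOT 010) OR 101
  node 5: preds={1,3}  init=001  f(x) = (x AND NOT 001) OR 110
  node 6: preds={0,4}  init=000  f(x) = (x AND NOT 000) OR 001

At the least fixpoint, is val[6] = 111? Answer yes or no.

yes

Worklist (12 pops):
  #1 pop 0: in=000 → 111 (no change)
  #2 pop 1: in=001 → 111 (was 000); enqueue [0]
  #3 pop 2: in=000 → 011 (no change)
  #4 pop 3: in=000 → 100 (was 000); enqueue []
  #5 pop 4: in=011 → 101 (was 000); enqueue [1,2]
  #6 pop 5: in=111 → 111 (was 001); enqueue []
  #7 pop 6: in=111 → 111 (was 000); enqueue [3,4]
  #8 pop 0: in=111 → 111 (no change)
  #9 pop 1: in=111 → 111 (no change)
  #10 pop 2: in=111 → 011 (no change)
  #11 pop 3: in=111 → 100 (no change)
  #12 pop 4: in=111 → 101 (no change)

Fixpoint:
  val[0] = 111
  val[1] = 111
  val[2] = 011
  val[3] = 100
  val[4] = 101
  val[5] = 111
  val[6] = 111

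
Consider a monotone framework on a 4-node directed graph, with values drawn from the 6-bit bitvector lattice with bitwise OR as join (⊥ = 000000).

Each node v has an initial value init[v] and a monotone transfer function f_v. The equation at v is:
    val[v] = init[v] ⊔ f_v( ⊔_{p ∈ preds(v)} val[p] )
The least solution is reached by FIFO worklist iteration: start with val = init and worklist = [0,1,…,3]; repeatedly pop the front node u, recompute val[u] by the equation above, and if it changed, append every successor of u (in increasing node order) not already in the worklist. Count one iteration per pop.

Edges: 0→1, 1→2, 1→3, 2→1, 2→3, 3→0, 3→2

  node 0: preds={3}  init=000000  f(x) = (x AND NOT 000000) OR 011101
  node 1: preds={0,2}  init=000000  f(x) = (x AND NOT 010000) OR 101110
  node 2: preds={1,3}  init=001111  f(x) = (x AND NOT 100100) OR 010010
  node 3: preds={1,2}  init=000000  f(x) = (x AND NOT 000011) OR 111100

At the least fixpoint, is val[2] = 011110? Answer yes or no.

no

Worklist (8 pops):
  #1 pop 0: in=000000 → 011101 (was 000000); enqueue []
  #2 pop 1: in=011111 → 101111 (was 000000); enqueue []
  #3 pop 2: in=101111 → 011111 (was 001111); enqueue [1]
  #4 pop 3: in=111111 → 111100 (was 000000); enqueue [0,2]
  #5 pop 1: in=011111 → 101111 (no change)
  #6 pop 0: in=111100 → 111101 (was 011101); enqueue [1]
  #7 pop 2: in=111111 → 011111 (no change)
  #8 pop 1: in=111111 → 101111 (no change)

Fixpoint:
  val[0] = 111101
  val[1] = 101111
  val[2] = 011111
  val[3] = 111100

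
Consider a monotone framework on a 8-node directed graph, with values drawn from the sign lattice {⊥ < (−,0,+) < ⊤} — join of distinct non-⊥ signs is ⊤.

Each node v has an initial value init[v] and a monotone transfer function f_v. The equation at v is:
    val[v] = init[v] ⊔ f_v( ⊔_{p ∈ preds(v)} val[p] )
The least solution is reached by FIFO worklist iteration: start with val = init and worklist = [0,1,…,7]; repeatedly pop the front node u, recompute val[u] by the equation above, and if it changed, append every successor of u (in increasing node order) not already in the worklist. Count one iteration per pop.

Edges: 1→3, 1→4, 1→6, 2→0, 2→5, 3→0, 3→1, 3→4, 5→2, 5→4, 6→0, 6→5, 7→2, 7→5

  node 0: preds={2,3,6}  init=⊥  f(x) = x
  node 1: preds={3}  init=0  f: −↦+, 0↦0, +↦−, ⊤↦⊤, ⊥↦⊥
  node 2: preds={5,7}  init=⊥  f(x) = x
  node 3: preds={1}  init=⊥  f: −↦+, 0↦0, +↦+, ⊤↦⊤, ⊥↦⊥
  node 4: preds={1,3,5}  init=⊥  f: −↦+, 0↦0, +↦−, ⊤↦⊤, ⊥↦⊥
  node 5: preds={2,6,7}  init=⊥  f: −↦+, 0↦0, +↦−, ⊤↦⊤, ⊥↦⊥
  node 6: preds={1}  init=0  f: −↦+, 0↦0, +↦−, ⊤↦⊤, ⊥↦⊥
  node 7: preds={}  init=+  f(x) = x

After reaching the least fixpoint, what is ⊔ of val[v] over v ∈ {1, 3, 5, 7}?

⊤

Worklist (14 pops):
  #1 pop 0: in=0 → 0 (was ⊥); enqueue []
  #2 pop 1: in=⊥ → 0 (no change)
  #3 pop 2: in=+ → + (was ⊥); enqueue [0]
  #4 pop 3: in=0 → 0 (was ⊥); enqueue [1]
  #5 pop 4: in=0 → 0 (was ⊥); enqueue []
  #6 pop 5: in=⊤ → ⊤ (was ⊥); enqueue [2,4]
  #7 pop 6: in=0 → 0 (no change)
  #8 pop 7: in=⊥ → + (no change)
  #9 pop 0: in=⊤ → ⊤ (was 0); enqueue []
  #10 pop 1: in=0 → 0 (no change)
  #11 pop 2: in=⊤ → ⊤ (was +); enqueue [0,5]
  #12 pop 4: in=⊤ → ⊤ (was 0); enqueue []
  #13 pop 0: in=⊤ → ⊤ (no change)
  #14 pop 5: in=⊤ → ⊤ (no change)

Fixpoint:
  val[0] = ⊤
  val[1] = 0
  val[2] = ⊤
  val[3] = 0
  val[4] = ⊤
  val[5] = ⊤
  val[6] = 0
  val[7] = +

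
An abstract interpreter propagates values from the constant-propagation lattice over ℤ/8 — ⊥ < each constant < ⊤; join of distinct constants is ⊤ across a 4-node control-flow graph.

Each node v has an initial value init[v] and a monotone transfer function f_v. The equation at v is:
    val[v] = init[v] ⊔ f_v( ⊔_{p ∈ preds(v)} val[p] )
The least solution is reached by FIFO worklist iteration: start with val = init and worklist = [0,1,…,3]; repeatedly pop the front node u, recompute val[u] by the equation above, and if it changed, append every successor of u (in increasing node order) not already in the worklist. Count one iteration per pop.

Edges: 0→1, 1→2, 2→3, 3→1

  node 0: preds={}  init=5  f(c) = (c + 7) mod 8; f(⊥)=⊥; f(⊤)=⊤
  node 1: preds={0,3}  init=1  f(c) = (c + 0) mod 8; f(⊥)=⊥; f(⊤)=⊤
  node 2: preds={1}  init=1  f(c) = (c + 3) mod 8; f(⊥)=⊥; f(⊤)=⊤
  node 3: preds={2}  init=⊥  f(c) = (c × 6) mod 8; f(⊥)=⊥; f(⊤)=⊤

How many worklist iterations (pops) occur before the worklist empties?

5

Iteration log — 5 steps:
  step 1. node 0  ⊔preds=⊥  new=5  stable
  step 2. node 1  ⊔preds=5  new=⊤  old=1  +wl: 
  step 3. node 2  ⊔preds=⊤  new=⊤  old=1  +wl: 
  step 4. node 3  ⊔preds=⊤  new=⊤  old=⊥  +wl: 1
  step 5. node 1  ⊔preds=⊤  new=⊤  stable

Least fixpoint reached:
  node 0: 5
  node 1: ⊤
  node 2: ⊤
  node 3: ⊤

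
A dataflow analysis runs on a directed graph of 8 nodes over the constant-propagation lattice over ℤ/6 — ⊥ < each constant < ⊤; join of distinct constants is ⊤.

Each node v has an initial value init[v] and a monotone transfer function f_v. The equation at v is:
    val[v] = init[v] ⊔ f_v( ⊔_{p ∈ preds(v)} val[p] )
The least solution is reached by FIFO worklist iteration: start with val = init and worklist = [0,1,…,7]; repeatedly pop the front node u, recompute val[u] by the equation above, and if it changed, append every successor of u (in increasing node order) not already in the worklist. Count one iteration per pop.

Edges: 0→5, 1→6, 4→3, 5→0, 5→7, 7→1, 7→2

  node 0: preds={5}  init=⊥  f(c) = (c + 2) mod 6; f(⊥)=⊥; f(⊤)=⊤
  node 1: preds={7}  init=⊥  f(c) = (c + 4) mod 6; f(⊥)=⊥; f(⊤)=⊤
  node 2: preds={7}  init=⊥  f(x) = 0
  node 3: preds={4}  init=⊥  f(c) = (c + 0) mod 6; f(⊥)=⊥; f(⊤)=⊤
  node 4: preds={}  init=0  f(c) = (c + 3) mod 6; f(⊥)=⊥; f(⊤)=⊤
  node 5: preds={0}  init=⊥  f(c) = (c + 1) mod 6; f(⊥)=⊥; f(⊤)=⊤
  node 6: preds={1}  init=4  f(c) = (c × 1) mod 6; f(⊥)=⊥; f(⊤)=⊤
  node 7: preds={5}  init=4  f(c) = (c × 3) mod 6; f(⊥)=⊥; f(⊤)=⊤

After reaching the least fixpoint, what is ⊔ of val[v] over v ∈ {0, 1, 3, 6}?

⊤

Iteration log — 8 steps:
  step 1. node 0  ⊔preds=⊥  new=⊥  stable
  step 2. node 1  ⊔preds=4  new=2  old=⊥  +wl: 
  step 3. node 2  ⊔preds=4  new=0  old=⊥  +wl: 
  step 4. node 3  ⊔preds=0  new=0  old=⊥  +wl: 
  step 5. node 4  ⊔preds=⊥  new=0  stable
  step 6. node 5  ⊔preds=⊥  new=⊥  stable
  step 7. node 6  ⊔preds=2  new=⊤  old=4  +wl: 
  step 8. node 7  ⊔preds=⊥  new=4  stable

Least fixpoint reached:
  node 0: ⊥
  node 1: 2
  node 2: 0
  node 3: 0
  node 4: 0
  node 5: ⊥
  node 6: ⊤
  node 7: 4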